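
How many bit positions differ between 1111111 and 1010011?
XOR = 0101100, count of 1s = 3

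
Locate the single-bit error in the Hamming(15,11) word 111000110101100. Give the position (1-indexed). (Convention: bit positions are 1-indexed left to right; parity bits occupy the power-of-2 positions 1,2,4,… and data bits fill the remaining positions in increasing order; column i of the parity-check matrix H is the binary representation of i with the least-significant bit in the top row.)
Syndrome s = H · r^T (mod 2), r = 111000110101100:
  s[0] = (101010101010101)·(111000110101100) mod 2 = 1+0+1+0+0+0+1+0+0+0+0+0+1+0+0 mod 2 = 0
  s[1] = (011001100110011)·(111000110101100) mod 2 = 0+1+1+0+0+0+1+0+0+1+0+0+0+0+0 mod 2 = 0
  s[2] = (000111100001111)·(111000110101100) mod 2 = 0+0+0+0+0+0+1+0+0+0+0+1+1+0+0 mod 2 = 1
  s[3] = (000000011111111)·(111000110101100) mod 2 = 0+0+0+0+0+0+0+1+0+1+0+1+1+0+0 mod 2 = 0
Syndrome = 0010
Column i of H is the binary representation of i, so the syndrome is the binary index of the flipped bit.
Read s = 0010 with s[0] as LSB: 0·2^0 + 0·2^1 + 1·2^2 + 0·2^3 = 4.
Error is at bit position 4.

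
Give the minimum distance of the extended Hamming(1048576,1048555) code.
d_min = 4 (adding an overall parity bit to Hamming(1048575,1048555) raises d_min from 3 to 4).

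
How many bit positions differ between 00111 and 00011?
XOR = 00100, count of 1s = 1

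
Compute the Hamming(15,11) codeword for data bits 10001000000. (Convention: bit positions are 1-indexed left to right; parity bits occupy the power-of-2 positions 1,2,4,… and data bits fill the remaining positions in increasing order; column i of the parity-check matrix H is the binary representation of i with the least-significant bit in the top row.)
Codeword c = d · G (mod 2), d = 10001000000:
  c[0] = d·G[:,0] = (10001000000)·(11011010101) mod 2 = 1+0+0+0+1+0+0+0+0+0+0 mod 2 = 0
  c[1] = d·G[:,1] = (10001000000)·(10110110011) mod 2 = 1+0+0+0+0+0+0+0+0+0+0 mod 2 = 1
  c[2] = d·G[:,2] = (10001000000)·(10000000000) mod 2 = 1+0+0+0+0+0+0+0+0+0+0 mod 2 = 1
  c[3] = d·G[:,3] = (10001000000)·(01110001111) mod 2 = 0+0+0+0+0+0+0+0+0+0+0 mod 2 = 0
  c[4] = d·G[:,4] = (10001000000)·(01000000000) mod 2 = 0+0+0+0+0+0+0+0+0+0+0 mod 2 = 0
  c[5] = d·G[:,5] = (10001000000)·(00100000000) mod 2 = 0+0+0+0+0+0+0+0+0+0+0 mod 2 = 0
  c[6] = d·G[:,6] = (10001000000)·(00010000000) mod 2 = 0+0+0+0+0+0+0+0+0+0+0 mod 2 = 0
  c[7] = d·G[:,7] = (10001000000)·(00001111111) mod 2 = 0+0+0+0+1+0+0+0+0+0+0 mod 2 = 1
  c[8] = d·G[:,8] = (10001000000)·(00001000000) mod 2 = 0+0+0+0+1+0+0+0+0+0+0 mod 2 = 1
  c[9] = d·G[:,9] = (10001000000)·(00000100000) mod 2 = 0+0+0+0+0+0+0+0+0+0+0 mod 2 = 0
  c[10] = d·G[:,10] = (10001000000)·(00000010000) mod 2 = 0+0+0+0+0+0+0+0+0+0+0 mod 2 = 0
  c[11] = d·G[:,11] = (10001000000)·(00000001000) mod 2 = 0+0+0+0+0+0+0+0+0+0+0 mod 2 = 0
  c[12] = d·G[:,12] = (10001000000)·(00000000100) mod 2 = 0+0+0+0+0+0+0+0+0+0+0 mod 2 = 0
  c[13] = d·G[:,13] = (10001000000)·(00000000010) mod 2 = 0+0+0+0+0+0+0+0+0+0+0 mod 2 = 0
  c[14] = d·G[:,14] = (10001000000)·(00000000001) mod 2 = 0+0+0+0+0+0+0+0+0+0+0 mod 2 = 0
Codeword = 011000011000000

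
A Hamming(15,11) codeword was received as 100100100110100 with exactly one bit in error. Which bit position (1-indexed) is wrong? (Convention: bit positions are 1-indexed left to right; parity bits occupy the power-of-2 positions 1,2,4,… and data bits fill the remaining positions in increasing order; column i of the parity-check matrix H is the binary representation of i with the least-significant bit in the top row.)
Syndrome s = H · r^T (mod 2), r = 100100100110100:
  s[0] = (101010101010101)·(100100100110100) mod 2 = 1+0+0+0+0+0+1+0+0+0+1+0+1+0+0 mod 2 = 0
  s[1] = (011001100110011)·(100100100110100) mod 2 = 0+0+0+0+0+0+1+0+0+1+1+0+0+0+0 mod 2 = 1
  s[2] = (000111100001111)·(100100100110100) mod 2 = 0+0+0+1+0+0+1+0+0+0+0+0+1+0+0 mod 2 = 1
  s[3] = (000000011111111)·(100100100110100) mod 2 = 0+0+0+0+0+0+0+0+0+1+1+0+1+0+0 mod 2 = 1
Syndrome = 0111
Column i of H is the binary representation of i, so the syndrome is the binary index of the flipped bit.
Read s = 0111 with s[0] as LSB: 0·2^0 + 1·2^1 + 1·2^2 + 1·2^3 = 14.
Error is at bit position 14.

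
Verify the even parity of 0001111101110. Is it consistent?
Sum of all bits: 0+0+0+1+1+1+1+1+0+1+1+1+0 = 8; 8 mod 2 = 0. Result is 0 → valid parity.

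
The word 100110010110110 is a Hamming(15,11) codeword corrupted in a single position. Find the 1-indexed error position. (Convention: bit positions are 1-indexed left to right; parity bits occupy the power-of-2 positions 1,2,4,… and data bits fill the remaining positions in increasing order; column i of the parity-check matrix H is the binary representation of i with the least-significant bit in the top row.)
Syndrome s = H · r^T (mod 2), r = 100110010110110:
  s[0] = (101010101010101)·(100110010110110) mod 2 = 1+0+0+0+1+0+0+0+0+0+1+0+1+0+0 mod 2 = 0
  s[1] = (011001100110011)·(100110010110110) mod 2 = 0+0+0+0+0+0+0+0+0+1+1+0+0+1+0 mod 2 = 1
  s[2] = (000111100001111)·(100110010110110) mod 2 = 0+0+0+1+1+0+0+0+0+0+0+0+1+1+0 mod 2 = 0
  s[3] = (000000011111111)·(100110010110110) mod 2 = 0+0+0+0+0+0+0+1+0+1+1+0+1+1+0 mod 2 = 1
Syndrome = 0101
Column i of H is the binary representation of i, so the syndrome is the binary index of the flipped bit.
Read s = 0101 with s[0] as LSB: 0·2^0 + 1·2^1 + 0·2^2 + 1·2^3 = 10.
Error is at bit position 10.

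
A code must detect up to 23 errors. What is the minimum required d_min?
Detecting e errors requires d_min ≥ e + 1 = 23 + 1 = 24.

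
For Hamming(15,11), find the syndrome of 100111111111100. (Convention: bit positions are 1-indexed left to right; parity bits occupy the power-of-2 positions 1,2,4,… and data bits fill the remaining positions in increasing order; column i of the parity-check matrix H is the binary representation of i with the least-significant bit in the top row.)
Syndrome s = H · r^T (mod 2), r = 100111111111100:
  s[0] = (101010101010101)·(100111111111100) mod 2 = 1+0+0+0+1+0+1+0+1+0+1+0+1+0+0 mod 2 = 0
  s[1] = (011001100110011)·(100111111111100) mod 2 = 0+0+0+0+0+1+1+0+0+1+1+0+0+0+0 mod 2 = 0
  s[2] = (000111100001111)·(100111111111100) mod 2 = 0+0+0+1+1+1+1+0+0+0+0+1+1+0+0 mod 2 = 0
  s[3] = (000000011111111)·(100111111111100) mod 2 = 0+0+0+0+0+0+0+1+1+1+1+1+1+0+0 mod 2 = 0
Syndrome = 0000
s = 0: no error detected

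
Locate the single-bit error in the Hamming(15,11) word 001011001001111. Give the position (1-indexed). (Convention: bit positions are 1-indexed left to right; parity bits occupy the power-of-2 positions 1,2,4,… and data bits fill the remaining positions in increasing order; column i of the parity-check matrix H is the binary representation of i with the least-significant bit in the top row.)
Syndrome s = H · r^T (mod 2), r = 001011001001111:
  s[0] = (101010101010101)·(001011001001111) mod 2 = 0+0+1+0+1+0+0+0+1+0+0+0+1+0+1 mod 2 = 1
  s[1] = (011001100110011)·(001011001001111) mod 2 = 0+0+1+0+0+1+0+0+0+0+0+0+0+1+1 mod 2 = 0
  s[2] = (000111100001111)·(001011001001111) mod 2 = 0+0+0+0+1+1+0+0+0+0+0+1+1+1+1 mod 2 = 0
  s[3] = (000000011111111)·(001011001001111) mod 2 = 0+0+0+0+0+0+0+0+1+0+0+1+1+1+1 mod 2 = 1
Syndrome = 1001
Column i of H is the binary representation of i, so the syndrome is the binary index of the flipped bit.
Read s = 1001 with s[0] as LSB: 1·2^0 + 0·2^1 + 0·2^2 + 1·2^3 = 9.
Error is at bit position 9.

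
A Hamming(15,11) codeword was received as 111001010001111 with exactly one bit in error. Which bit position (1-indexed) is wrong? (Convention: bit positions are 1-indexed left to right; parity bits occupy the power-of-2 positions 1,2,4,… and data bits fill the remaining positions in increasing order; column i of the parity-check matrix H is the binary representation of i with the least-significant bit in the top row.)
Syndrome s = H · r^T (mod 2), r = 111001010001111:
  s[0] = (101010101010101)·(111001010001111) mod 2 = 1+0+1+0+0+0+0+0+0+0+0+0+1+0+1 mod 2 = 0
  s[1] = (011001100110011)·(111001010001111) mod 2 = 0+1+1+0+0+1+0+0+0+0+0+0+0+1+1 mod 2 = 1
  s[2] = (000111100001111)·(111001010001111) mod 2 = 0+0+0+0+0+1+0+0+0+0+0+1+1+1+1 mod 2 = 1
  s[3] = (000000011111111)·(111001010001111) mod 2 = 0+0+0+0+0+0+0+1+0+0+0+1+1+1+1 mod 2 = 1
Syndrome = 0111
Column i of H is the binary representation of i, so the syndrome is the binary index of the flipped bit.
Read s = 0111 with s[0] as LSB: 0·2^0 + 1·2^1 + 1·2^2 + 1·2^3 = 14.
Error is at bit position 14.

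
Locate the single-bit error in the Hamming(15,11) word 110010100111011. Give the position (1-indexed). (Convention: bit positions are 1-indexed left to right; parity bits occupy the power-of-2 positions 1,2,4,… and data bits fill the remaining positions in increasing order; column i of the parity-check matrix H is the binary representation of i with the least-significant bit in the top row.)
Syndrome s = H · r^T (mod 2), r = 110010100111011:
  s[0] = (101010101010101)·(110010100111011) mod 2 = 1+0+0+0+1+0+1+0+0+0+1+0+0+0+1 mod 2 = 1
  s[1] = (011001100110011)·(110010100111011) mod 2 = 0+1+0+0+0+0+1+0+0+1+1+0+0+1+1 mod 2 = 0
  s[2] = (000111100001111)·(110010100111011) mod 2 = 0+0+0+0+1+0+1+0+0+0+0+1+0+1+1 mod 2 = 1
  s[3] = (000000011111111)·(110010100111011) mod 2 = 0+0+0+0+0+0+0+0+0+1+1+1+0+1+1 mod 2 = 1
Syndrome = 1011
Column i of H is the binary representation of i, so the syndrome is the binary index of the flipped bit.
Read s = 1011 with s[0] as LSB: 1·2^0 + 0·2^1 + 1·2^2 + 1·2^3 = 13.
Error is at bit position 13.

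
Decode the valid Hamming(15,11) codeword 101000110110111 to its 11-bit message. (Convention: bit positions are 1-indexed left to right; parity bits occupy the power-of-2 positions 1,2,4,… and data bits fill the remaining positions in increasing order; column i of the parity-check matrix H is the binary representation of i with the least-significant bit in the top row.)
Parity bits occupy power-of-2 positions; data bits are at positions {3,5,6,7,9,10,11,12,13,14,15} (1-indexed).
Extract: c[3]=1 c[5]=0 c[6]=0 c[7]=1 c[9]=0 c[10]=1 c[11]=1 c[12]=0 c[13]=1 c[14]=1 c[15]=1
Data = 10010110111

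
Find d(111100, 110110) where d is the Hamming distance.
XOR = 001010, count of 1s = 2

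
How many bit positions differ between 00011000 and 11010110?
XOR = 11001110, count of 1s = 5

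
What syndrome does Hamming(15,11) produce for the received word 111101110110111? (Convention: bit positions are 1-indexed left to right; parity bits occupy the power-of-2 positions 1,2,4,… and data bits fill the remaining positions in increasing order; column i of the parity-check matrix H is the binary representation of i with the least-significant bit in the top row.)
Syndrome s = H · r^T (mod 2), r = 111101110110111:
  s[0] = (101010101010101)·(111101110110111) mod 2 = 1+0+1+0+0+0+1+0+0+0+1+0+1+0+1 mod 2 = 0
  s[1] = (011001100110011)·(111101110110111) mod 2 = 0+1+1+0+0+1+1+0+0+1+1+0+0+1+1 mod 2 = 0
  s[2] = (000111100001111)·(111101110110111) mod 2 = 0+0+0+1+0+1+1+0+0+0+0+0+1+1+1 mod 2 = 0
  s[3] = (000000011111111)·(111101110110111) mod 2 = 0+0+0+0+0+0+0+1+0+1+1+0+1+1+1 mod 2 = 0
Syndrome = 0000
s = 0: no error detected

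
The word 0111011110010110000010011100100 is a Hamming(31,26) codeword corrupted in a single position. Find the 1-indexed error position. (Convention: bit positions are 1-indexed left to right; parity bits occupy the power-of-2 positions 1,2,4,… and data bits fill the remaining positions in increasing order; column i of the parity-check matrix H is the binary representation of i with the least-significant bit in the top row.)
Syndrome s = H · r^T (mod 2), r = 0111011110010110000010011100100:
  s[0] = (1010101010101010101010101010101)·(0111011110010110000010011100100) mod 2 = 0+0+1+0+0+0+1+0+1+0+0+0+0+0+1+0+0+0+0+0+1+0+0+0+1+0+0+0+1+0+0 mod 2 = 1
  s[1] = (0110011001100110011001100110011)·(0111011110010110000010011100100) mod 2 = 0+1+1+0+0+1+1+0+0+0+0+0+0+1+1+0+0+0+0+0+0+0+0+0+0+1+0+0+0+0+0 mod 2 = 1
  s[2] = (0001111000011110000111100001111)·(0111011110010110000010011100100) mod 2 = 0+0+0+1+0+1+1+0+0+0+0+1+0+1+1+0+0+0+0+0+1+0+0+0+0+0+0+0+1+0+0 mod 2 = 0
  s[3] = (0000000111111110000000011111111)·(0111011110010110000010011100100) mod 2 = 0+0+0+0+0+0+0+1+1+0+0+1+0+1+1+0+0+0+0+0+0+0+0+1+1+1+0+0+1+0+0 mod 2 = 1
  s[4] = (0000000000000001111111111111111)·(0111011110010110000010011100100) mod 2 = 0+0+0+0+0+0+0+0+0+0+0+0+0+0+0+0+0+0+0+0+1+0+0+1+1+1+0+0+1+0+0 mod 2 = 1
Syndrome = 11011
Column i of H is the binary representation of i, so the syndrome is the binary index of the flipped bit.
Read s = 11011 with s[0] as LSB: 1·2^0 + 1·2^1 + 0·2^2 + 1·2^3 + 1·2^4 = 27.
Error is at bit position 27.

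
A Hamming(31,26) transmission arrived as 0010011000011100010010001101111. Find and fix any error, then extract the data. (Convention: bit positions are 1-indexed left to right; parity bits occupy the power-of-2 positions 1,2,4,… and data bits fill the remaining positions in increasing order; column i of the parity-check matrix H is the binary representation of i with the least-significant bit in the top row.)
Syndrome s = H · r^T (mod 2), r = 0010011000011100010010001101111:
  s[0] = (1010101010101010101010101010101)·(0010011000011100010010001101111) mod 2 = 0+0+1+0+0+0+1+0+0+0+0+0+1+0+0+0+0+0+0+0+1+0+0+0+1+0+0+0+1+0+1 mod 2 = 1
  s[1] = (0110011001100110011001100110011)·(0010011000011100010010001101111) mod 2 = 0+0+1+0+0+1+1+0+0+0+0+0+0+1+0+0+0+1+0+0+0+0+0+0+0+1+0+0+0+1+1 mod 2 = 0
  s[2] = (0001111000011110000111100001111)·(0010011000011100010010001101111) mod 2 = 0+0+0+0+0+1+1+0+0+0+0+1+1+1+0+0+0+0+0+0+1+0+0+0+0+0+0+1+1+1+1 mod 2 = 0
  s[3] = (0000000111111110000000011111111)·(0010011000011100010010001101111) mod 2 = 0+0+0+0+0+0+0+0+0+0+0+1+1+1+0+0+0+0+0+0+0+0+0+0+1+1+0+1+1+1+1 mod 2 = 1
  s[4] = (0000000000000001111111111111111)·(0010011000011100010010001101111) mod 2 = 0+0+0+0+0+0+0+0+0+0+0+0+0+0+0+0+0+1+0+0+1+0+0+0+1+1+0+1+1+1+1 mod 2 = 0
Syndrome = 10010
Column 9 of H equals this syndrome → error at bit 9 (1-indexed).
Flip bit 9: 0010011000011100010010001101111 → 0010011010011100010010001101111
Extract data bits at positions {3,5,6,7,9,10,11,12,13,14,15,17,18,19,20,21,22,23,24,25,26,27,28,29,30,31}: 10111001110010010001101111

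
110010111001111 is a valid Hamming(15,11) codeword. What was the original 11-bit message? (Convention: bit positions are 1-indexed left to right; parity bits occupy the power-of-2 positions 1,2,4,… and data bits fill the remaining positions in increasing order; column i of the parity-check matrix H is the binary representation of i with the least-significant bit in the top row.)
Parity bits occupy power-of-2 positions; data bits are at positions {3,5,6,7,9,10,11,12,13,14,15} (1-indexed).
Extract: c[3]=0 c[5]=1 c[6]=0 c[7]=1 c[9]=1 c[10]=0 c[11]=0 c[12]=1 c[13]=1 c[14]=1 c[15]=1
Data = 01011001111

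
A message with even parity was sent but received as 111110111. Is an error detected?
Sum of received bits: 1+1+1+1+1+0+1+1+1 = 8; 8 mod 2 = 0. Result is 0 → no error detected.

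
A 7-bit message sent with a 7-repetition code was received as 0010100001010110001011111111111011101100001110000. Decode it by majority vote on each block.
Split into 7-bit blocks and majority-vote each:
  block 1 = 0010100: 2 ones, 5 zeros → 0
  block 2 = 0010101: 3 ones, 4 zeros → 0
  block 3 = 1000101: 3 ones, 4 zeros → 0
  block 4 = 1111111: 7 ones, 0 zeros → 1
  block 5 = 1110111: 6 ones, 1 zeros → 1
  block 6 = 0110000: 2 ones, 5 zeros → 0
  block 7 = 1110000: 3 ones, 4 zeros → 0
Decoded = 0001100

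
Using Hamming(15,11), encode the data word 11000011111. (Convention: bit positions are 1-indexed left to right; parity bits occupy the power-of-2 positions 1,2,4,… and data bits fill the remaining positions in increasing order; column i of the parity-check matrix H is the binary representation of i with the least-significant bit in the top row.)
Codeword c = d · G (mod 2), d = 11000011111:
  c[0] = d·G[:,0] = (11000011111)·(11011010101) mod 2 = 1+1+0+0+0+0+1+0+1+0+1 mod 2 = 1
  c[1] = d·G[:,1] = (11000011111)·(10110110011) mod 2 = 1+0+0+0+0+0+1+0+0+1+1 mod 2 = 0
  c[2] = d·G[:,2] = (11000011111)·(10000000000) mod 2 = 1+0+0+0+0+0+0+0+0+0+0 mod 2 = 1
  c[3] = d·G[:,3] = (11000011111)·(01110001111) mod 2 = 0+1+0+0+0+0+0+1+1+1+1 mod 2 = 1
  c[4] = d·G[:,4] = (11000011111)·(01000000000) mod 2 = 0+1+0+0+0+0+0+0+0+0+0 mod 2 = 1
  c[5] = d·G[:,5] = (11000011111)·(00100000000) mod 2 = 0+0+0+0+0+0+0+0+0+0+0 mod 2 = 0
  c[6] = d·G[:,6] = (11000011111)·(00010000000) mod 2 = 0+0+0+0+0+0+0+0+0+0+0 mod 2 = 0
  c[7] = d·G[:,7] = (11000011111)·(00001111111) mod 2 = 0+0+0+0+0+0+1+1+1+1+1 mod 2 = 1
  c[8] = d·G[:,8] = (11000011111)·(00001000000) mod 2 = 0+0+0+0+0+0+0+0+0+0+0 mod 2 = 0
  c[9] = d·G[:,9] = (11000011111)·(00000100000) mod 2 = 0+0+0+0+0+0+0+0+0+0+0 mod 2 = 0
  c[10] = d·G[:,10] = (11000011111)·(00000010000) mod 2 = 0+0+0+0+0+0+1+0+0+0+0 mod 2 = 1
  c[11] = d·G[:,11] = (11000011111)·(00000001000) mod 2 = 0+0+0+0+0+0+0+1+0+0+0 mod 2 = 1
  c[12] = d·G[:,12] = (11000011111)·(00000000100) mod 2 = 0+0+0+0+0+0+0+0+1+0+0 mod 2 = 1
  c[13] = d·G[:,13] = (11000011111)·(00000000010) mod 2 = 0+0+0+0+0+0+0+0+0+1+0 mod 2 = 1
  c[14] = d·G[:,14] = (11000011111)·(00000000001) mod 2 = 0+0+0+0+0+0+0+0+0+0+1 mod 2 = 1
Codeword = 101110010011111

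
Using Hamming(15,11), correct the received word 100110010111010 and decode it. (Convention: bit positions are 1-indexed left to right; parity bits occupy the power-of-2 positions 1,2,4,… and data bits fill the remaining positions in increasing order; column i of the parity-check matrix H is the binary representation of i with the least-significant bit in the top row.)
Syndrome s = H · r^T (mod 2), r = 100110010111010:
  s[0] = (101010101010101)·(100110010111010) mod 2 = 1+0+0+0+1+0+0+0+0+0+1+0+0+0+0 mod 2 = 1
  s[1] = (011001100110011)·(100110010111010) mod 2 = 0+0+0+0+0+0+0+0+0+1+1+0+0+1+0 mod 2 = 1
  s[2] = (000111100001111)·(100110010111010) mod 2 = 0+0+0+1+1+0+0+0+0+0+0+1+0+1+0 mod 2 = 0
  s[3] = (000000011111111)·(100110010111010) mod 2 = 0+0+0+0+0+0+0+1+0+1+1+1+0+1+0 mod 2 = 1
Syndrome = 1101
Column 11 of H equals this syndrome → error at bit 11 (1-indexed).
Flip bit 11: 100110010111010 → 100110010101010
Extract data bits at positions {3,5,6,7,9,10,11,12,13,14,15}: 01000101010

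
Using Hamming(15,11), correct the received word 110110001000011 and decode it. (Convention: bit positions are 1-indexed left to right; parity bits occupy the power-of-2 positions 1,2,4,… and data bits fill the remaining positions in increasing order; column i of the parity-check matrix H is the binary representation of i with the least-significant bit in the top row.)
Syndrome s = H · r^T (mod 2), r = 110110001000011:
  s[0] = (101010101010101)·(110110001000011) mod 2 = 1+0+0+0+1+0+0+0+1+0+0+0+0+0+1 mod 2 = 0
  s[1] = (011001100110011)·(110110001000011) mod 2 = 0+1+0+0+0+0+0+0+0+0+0+0+0+1+1 mod 2 = 1
  s[2] = (000111100001111)·(110110001000011) mod 2 = 0+0+0+1+1+0+0+0+0+0+0+0+0+1+1 mod 2 = 0
  s[3] = (000000011111111)·(110110001000011) mod 2 = 0+0+0+0+0+0+0+0+1+0+0+0+0+1+1 mod 2 = 1
Syndrome = 0101
Column 10 of H equals this syndrome → error at bit 10 (1-indexed).
Flip bit 10: 110110001000011 → 110110001100011
Extract data bits at positions {3,5,6,7,9,10,11,12,13,14,15}: 01001100011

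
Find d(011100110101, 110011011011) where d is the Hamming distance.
XOR = 101111101110, count of 1s = 9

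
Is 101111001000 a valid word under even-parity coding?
Sum of all bits: 1+0+1+1+1+1+0+0+1+0+0+0 = 6; 6 mod 2 = 0. Result is 0 → valid parity.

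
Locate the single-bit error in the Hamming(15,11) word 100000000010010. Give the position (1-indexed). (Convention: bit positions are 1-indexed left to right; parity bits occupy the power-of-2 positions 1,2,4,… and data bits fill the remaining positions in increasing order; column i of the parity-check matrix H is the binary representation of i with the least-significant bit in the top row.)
Syndrome s = H · r^T (mod 2), r = 100000000010010:
  s[0] = (101010101010101)·(100000000010010) mod 2 = 1+0+0+0+0+0+0+0+0+0+1+0+0+0+0 mod 2 = 0
  s[1] = (011001100110011)·(100000000010010) mod 2 = 0+0+0+0+0+0+0+0+0+0+1+0+0+1+0 mod 2 = 0
  s[2] = (000111100001111)·(100000000010010) mod 2 = 0+0+0+0+0+0+0+0+0+0+0+0+0+1+0 mod 2 = 1
  s[3] = (000000011111111)·(100000000010010) mod 2 = 0+0+0+0+0+0+0+0+0+0+1+0+0+1+0 mod 2 = 0
Syndrome = 0010
Column i of H is the binary representation of i, so the syndrome is the binary index of the flipped bit.
Read s = 0010 with s[0] as LSB: 0·2^0 + 0·2^1 + 1·2^2 + 0·2^3 = 4.
Error is at bit position 4.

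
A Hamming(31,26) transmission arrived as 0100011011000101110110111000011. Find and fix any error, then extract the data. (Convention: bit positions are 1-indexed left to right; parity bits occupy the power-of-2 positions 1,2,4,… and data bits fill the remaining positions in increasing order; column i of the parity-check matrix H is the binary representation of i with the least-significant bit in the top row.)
Syndrome s = H · r^T (mod 2), r = 0100011011000101110110111000011:
  s[0] = (1010101010101010101010101010101)·(0100011011000101110110111000011) mod 2 = 0+0+0+0+0+0+1+0+1+0+0+0+0+0+0+0+1+0+0+0+1+0+1+0+1+0+0+0+0+0+1 mod 2 = 1
  s[1] = (0110011001100110011001100110011)·(0100011011000101110110111000011) mod 2 = 0+1+0+0+0+1+1+0+0+1+0+0+0+1+0+0+0+1+0+0+0+0+1+0+0+0+0+0+0+1+1 mod 2 = 1
  s[2] = (0001111000011110000111100001111)·(0100011011000101110110111000011) mod 2 = 0+0+0+0+0+1+1+0+0+0+0+0+0+1+0+0+0+0+0+1+1+0+1+0+0+0+0+0+0+1+1 mod 2 = 0
  s[3] = (0000000111111110000000011111111)·(0100011011000101110110111000011) mod 2 = 0+0+0+0+0+0+0+0+1+1+0+0+0+1+0+0+0+0+0+0+0+0+0+1+1+0+0+0+0+1+1 mod 2 = 1
  s[4] = (0000000000000001111111111111111)·(0100011011000101110110111000011) mod 2 = 0+0+0+0+0+0+0+0+0+0+0+0+0+0+0+1+1+1+0+1+1+0+1+1+1+0+0+0+0+1+1 mod 2 = 0
Syndrome = 11010
Column 11 of H equals this syndrome → error at bit 11 (1-indexed).
Flip bit 11: 0100011011000101110110111000011 → 0100011011100101110110111000011
Extract data bits at positions {3,5,6,7,9,10,11,12,13,14,15,17,18,19,20,21,22,23,24,25,26,27,28,29,30,31}: 00111110010110110111000011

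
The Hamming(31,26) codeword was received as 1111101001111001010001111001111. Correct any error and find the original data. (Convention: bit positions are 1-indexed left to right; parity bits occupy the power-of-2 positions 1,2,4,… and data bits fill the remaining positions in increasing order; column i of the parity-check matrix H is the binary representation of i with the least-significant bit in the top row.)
Syndrome s = H · r^T (mod 2), r = 1111101001111001010001111001111:
  s[0] = (1010101010101010101010101010101)·(1111101001111001010001111001111) mod 2 = 1+0+1+0+1+0+1+0+0+0+1+0+1+0+0+0+0+0+0+0+0+0+1+0+1+0+0+0+1+0+1 mod 2 = 0
  s[1] = (0110011001100110011001100110011)·(1111101001111001010001111001111) mod 2 = 0+1+1+0+0+0+1+0+0+1+1+0+0+0+0+0+0+1+0+0+0+1+1+0+0+0+0+0+0+1+1 mod 2 = 0
  s[2] = (0001111000011110000111100001111)·(1111101001111001010001111001111) mod 2 = 0+0+0+1+1+0+1+0+0+0+0+1+1+0+0+0+0+0+0+0+0+1+1+0+0+0+0+1+1+1+1 mod 2 = 1
  s[3] = (0000000111111110000000011111111)·(1111101001111001010001111001111) mod 2 = 0+0+0+0+0+0+0+0+0+1+1+1+1+0+0+0+0+0+0+0+0+0+0+1+1+0+0+1+1+1+1 mod 2 = 0
  s[4] = (0000000000000001111111111111111)·(1111101001111001010001111001111) mod 2 = 0+0+0+0+0+0+0+0+0+0+0+0+0+0+0+1+0+1+0+0+0+1+1+1+1+0+0+1+1+1+1 mod 2 = 0
Syndrome = 00100
Column 4 of H equals this syndrome → error at bit 4 (1-indexed).
Flip bit 4: 1111101001111001010001111001111 → 1110101001111001010001111001111
Extract data bits at positions {3,5,6,7,9,10,11,12,13,14,15,17,18,19,20,21,22,23,24,25,26,27,28,29,30,31}: 11010111100010001111001111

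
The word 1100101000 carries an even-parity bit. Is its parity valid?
Sum of all bits: 1+1+0+0+1+0+1+0+0+0 = 4; 4 mod 2 = 0. Result is 0 → valid parity.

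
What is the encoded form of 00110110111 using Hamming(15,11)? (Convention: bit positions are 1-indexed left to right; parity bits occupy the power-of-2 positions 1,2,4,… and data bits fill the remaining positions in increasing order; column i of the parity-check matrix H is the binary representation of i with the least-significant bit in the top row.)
Codeword c = d · G (mod 2), d = 00110110111:
  c[0] = d·G[:,0] = (00110110111)·(11011010101) mod 2 = 0+0+0+1+0+0+1+0+1+0+1 mod 2 = 0
  c[1] = d·G[:,1] = (00110110111)·(10110110011) mod 2 = 0+0+1+1+0+1+1+0+0+1+1 mod 2 = 0
  c[2] = d·G[:,2] = (00110110111)·(10000000000) mod 2 = 0+0+0+0+0+0+0+0+0+0+0 mod 2 = 0
  c[3] = d·G[:,3] = (00110110111)·(01110001111) mod 2 = 0+0+1+1+0+0+0+0+1+1+1 mod 2 = 1
  c[4] = d·G[:,4] = (00110110111)·(01000000000) mod 2 = 0+0+0+0+0+0+0+0+0+0+0 mod 2 = 0
  c[5] = d·G[:,5] = (00110110111)·(00100000000) mod 2 = 0+0+1+0+0+0+0+0+0+0+0 mod 2 = 1
  c[6] = d·G[:,6] = (00110110111)·(00010000000) mod 2 = 0+0+0+1+0+0+0+0+0+0+0 mod 2 = 1
  c[7] = d·G[:,7] = (00110110111)·(00001111111) mod 2 = 0+0+0+0+0+1+1+0+1+1+1 mod 2 = 1
  c[8] = d·G[:,8] = (00110110111)·(00001000000) mod 2 = 0+0+0+0+0+0+0+0+0+0+0 mod 2 = 0
  c[9] = d·G[:,9] = (00110110111)·(00000100000) mod 2 = 0+0+0+0+0+1+0+0+0+0+0 mod 2 = 1
  c[10] = d·G[:,10] = (00110110111)·(00000010000) mod 2 = 0+0+0+0+0+0+1+0+0+0+0 mod 2 = 1
  c[11] = d·G[:,11] = (00110110111)·(00000001000) mod 2 = 0+0+0+0+0+0+0+0+0+0+0 mod 2 = 0
  c[12] = d·G[:,12] = (00110110111)·(00000000100) mod 2 = 0+0+0+0+0+0+0+0+1+0+0 mod 2 = 1
  c[13] = d·G[:,13] = (00110110111)·(00000000010) mod 2 = 0+0+0+0+0+0+0+0+0+1+0 mod 2 = 1
  c[14] = d·G[:,14] = (00110110111)·(00000000001) mod 2 = 0+0+0+0+0+0+0+0+0+0+1 mod 2 = 1
Codeword = 000101110110111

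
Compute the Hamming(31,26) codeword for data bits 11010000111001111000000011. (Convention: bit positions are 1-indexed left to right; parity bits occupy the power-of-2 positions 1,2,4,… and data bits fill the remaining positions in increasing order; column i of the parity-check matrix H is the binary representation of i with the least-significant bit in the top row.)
Codeword c = d · G (mod 2), d = 11010000111001111000000011:
  c[0] = d·G[:,0] = (11010000111001111000000011)·(11011010101101010101010101) mod 2 = 1+1+0+1+0+0+0+0+1+0+1+0+0+1+0+1+0+0+0+0+0+0+0+0+0+1 mod 2 = 0
  c[1] = d·G[:,1] = (11010000111001111000000011)·(10110110011011001100110011) mod 2 = 1+0+0+1+0+0+0+0+0+1+1+0+0+1+0+0+1+0+0+0+0+0+0+0+1+1 mod 2 = 0
  c[2] = d·G[:,2] = (11010000111001111000000011)·(10000000000000000000000000) mod 2 = 1+0+0+0+0+0+0+0+0+0+0+0+0+0+0+0+0+0+0+0+0+0+0+0+0+0 mod 2 = 1
  c[3] = d·G[:,3] = (11010000111001111000000011)·(01110001111000111100001111) mod 2 = 0+1+0+1+0+0+0+0+1+1+1+0+0+0+1+1+1+0+0+0+0+0+0+0+1+1 mod 2 = 0
  c[4] = d·G[:,4] = (11010000111001111000000011)·(01000000000000000000000000) mod 2 = 0+1+0+0+0+0+0+0+0+0+0+0+0+0+0+0+0+0+0+0+0+0+0+0+0+0 mod 2 = 1
  c[5] = d·G[:,5] = (11010000111001111000000011)·(00100000000000000000000000) mod 2 = 0+0+0+0+0+0+0+0+0+0+0+0+0+0+0+0+0+0+0+0+0+0+0+0+0+0 mod 2 = 0
  c[6] = d·G[:,6] = (11010000111001111000000011)·(00010000000000000000000000) mod 2 = 0+0+0+1+0+0+0+0+0+0+0+0+0+0+0+0+0+0+0+0+0+0+0+0+0+0 mod 2 = 1
  c[7] = d·G[:,7] = (11010000111001111000000011)·(00001111111000000011111111) mod 2 = 0+0+0+0+0+0+0+0+1+1+1+0+0+0+0+0+0+0+0+0+0+0+0+0+1+1 mod 2 = 1
  c[8] = d·G[:,8] = (11010000111001111000000011)·(00001000000000000000000000) mod 2 = 0+0+0+0+0+0+0+0+0+0+0+0+0+0+0+0+0+0+0+0+0+0+0+0+0+0 mod 2 = 0
  c[9] = d·G[:,9] = (11010000111001111000000011)·(00000100000000000000000000) mod 2 = 0+0+0+0+0+0+0+0+0+0+0+0+0+0+0+0+0+0+0+0+0+0+0+0+0+0 mod 2 = 0
  c[10] = d·G[:,10] = (11010000111001111000000011)·(00000010000000000000000000) mod 2 = 0+0+0+0+0+0+0+0+0+0+0+0+0+0+0+0+0+0+0+0+0+0+0+0+0+0 mod 2 = 0
  c[11] = d·G[:,11] = (11010000111001111000000011)·(00000001000000000000000000) mod 2 = 0+0+0+0+0+0+0+0+0+0+0+0+0+0+0+0+0+0+0+0+0+0+0+0+0+0 mod 2 = 0
  c[12] = d·G[:,12] = (11010000111001111000000011)·(00000000100000000000000000) mod 2 = 0+0+0+0+0+0+0+0+1+0+0+0+0+0+0+0+0+0+0+0+0+0+0+0+0+0 mod 2 = 1
  c[13] = d·G[:,13] = (11010000111001111000000011)·(00000000010000000000000000) mod 2 = 0+0+0+0+0+0+0+0+0+1+0+0+0+0+0+0+0+0+0+0+0+0+0+0+0+0 mod 2 = 1
  c[14] = d·G[:,14] = (11010000111001111000000011)·(00000000001000000000000000) mod 2 = 0+0+0+0+0+0+0+0+0+0+1+0+0+0+0+0+0+0+0+0+0+0+0+0+0+0 mod 2 = 1
  c[15] = d·G[:,15] = (11010000111001111000000011)·(00000000000111111111111111) mod 2 = 0+0+0+0+0+0+0+0+0+0+0+0+0+1+1+1+1+0+0+0+0+0+0+0+1+1 mod 2 = 0
  c[16] = d·G[:,16] = (11010000111001111000000011)·(00000000000100000000000000) mod 2 = 0+0+0+0+0+0+0+0+0+0+0+0+0+0+0+0+0+0+0+0+0+0+0+0+0+0 mod 2 = 0
  c[17] = d·G[:,17] = (11010000111001111000000011)·(00000000000010000000000000) mod 2 = 0+0+0+0+0+0+0+0+0+0+0+0+0+0+0+0+0+0+0+0+0+0+0+0+0+0 mod 2 = 0
  c[18] = d·G[:,18] = (11010000111001111000000011)·(00000000000001000000000000) mod 2 = 0+0+0+0+0+0+0+0+0+0+0+0+0+1+0+0+0+0+0+0+0+0+0+0+0+0 mod 2 = 1
  c[19] = d·G[:,19] = (11010000111001111000000011)·(00000000000000100000000000) mod 2 = 0+0+0+0+0+0+0+0+0+0+0+0+0+0+1+0+0+0+0+0+0+0+0+0+0+0 mod 2 = 1
  c[20] = d·G[:,20] = (11010000111001111000000011)·(00000000000000010000000000) mod 2 = 0+0+0+0+0+0+0+0+0+0+0+0+0+0+0+1+0+0+0+0+0+0+0+0+0+0 mod 2 = 1
  c[21] = d·G[:,21] = (11010000111001111000000011)·(00000000000000001000000000) mod 2 = 0+0+0+0+0+0+0+0+0+0+0+0+0+0+0+0+1+0+0+0+0+0+0+0+0+0 mod 2 = 1
  c[22] = d·G[:,22] = (11010000111001111000000011)·(00000000000000000100000000) mod 2 = 0+0+0+0+0+0+0+0+0+0+0+0+0+0+0+0+0+0+0+0+0+0+0+0+0+0 mod 2 = 0
  c[23] = d·G[:,23] = (11010000111001111000000011)·(00000000000000000010000000) mod 2 = 0+0+0+0+0+0+0+0+0+0+0+0+0+0+0+0+0+0+0+0+0+0+0+0+0+0 mod 2 = 0
  c[24] = d·G[:,24] = (11010000111001111000000011)·(00000000000000000001000000) mod 2 = 0+0+0+0+0+0+0+0+0+0+0+0+0+0+0+0+0+0+0+0+0+0+0+0+0+0 mod 2 = 0
  c[25] = d·G[:,25] = (11010000111001111000000011)·(00000000000000000000100000) mod 2 = 0+0+0+0+0+0+0+0+0+0+0+0+0+0+0+0+0+0+0+0+0+0+0+0+0+0 mod 2 = 0
  c[26] = d·G[:,26] = (11010000111001111000000011)·(00000000000000000000010000) mod 2 = 0+0+0+0+0+0+0+0+0+0+0+0+0+0+0+0+0+0+0+0+0+0+0+0+0+0 mod 2 = 0
  c[27] = d·G[:,27] = (11010000111001111000000011)·(00000000000000000000001000) mod 2 = 0+0+0+0+0+0+0+0+0+0+0+0+0+0+0+0+0+0+0+0+0+0+0+0+0+0 mod 2 = 0
  c[28] = d·G[:,28] = (11010000111001111000000011)·(00000000000000000000000100) mod 2 = 0+0+0+0+0+0+0+0+0+0+0+0+0+0+0+0+0+0+0+0+0+0+0+0+0+0 mod 2 = 0
  c[29] = d·G[:,29] = (11010000111001111000000011)·(00000000000000000000000010) mod 2 = 0+0+0+0+0+0+0+0+0+0+0+0+0+0+0+0+0+0+0+0+0+0+0+0+1+0 mod 2 = 1
  c[30] = d·G[:,30] = (11010000111001111000000011)·(00000000000000000000000001) mod 2 = 0+0+0+0+0+0+0+0+0+0+0+0+0+0+0+0+0+0+0+0+0+0+0+0+0+1 mod 2 = 1
Codeword = 0010101100001110001111000000011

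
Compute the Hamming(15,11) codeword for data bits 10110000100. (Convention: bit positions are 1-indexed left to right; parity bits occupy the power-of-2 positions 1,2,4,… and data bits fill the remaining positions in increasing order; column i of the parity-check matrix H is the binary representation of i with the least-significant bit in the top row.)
Codeword c = d · G (mod 2), d = 10110000100:
  c[0] = d·G[:,0] = (10110000100)·(11011010101) mod 2 = 1+0+0+1+0+0+0+0+1+0+0 mod 2 = 1
  c[1] = d·G[:,1] = (10110000100)·(10110110011) mod 2 = 1+0+1+1+0+0+0+0+0+0+0 mod 2 = 1
  c[2] = d·G[:,2] = (10110000100)·(10000000000) mod 2 = 1+0+0+0+0+0+0+0+0+0+0 mod 2 = 1
  c[3] = d·G[:,3] = (10110000100)·(01110001111) mod 2 = 0+0+1+1+0+0+0+0+1+0+0 mod 2 = 1
  c[4] = d·G[:,4] = (10110000100)·(01000000000) mod 2 = 0+0+0+0+0+0+0+0+0+0+0 mod 2 = 0
  c[5] = d·G[:,5] = (10110000100)·(00100000000) mod 2 = 0+0+1+0+0+0+0+0+0+0+0 mod 2 = 1
  c[6] = d·G[:,6] = (10110000100)·(00010000000) mod 2 = 0+0+0+1+0+0+0+0+0+0+0 mod 2 = 1
  c[7] = d·G[:,7] = (10110000100)·(00001111111) mod 2 = 0+0+0+0+0+0+0+0+1+0+0 mod 2 = 1
  c[8] = d·G[:,8] = (10110000100)·(00001000000) mod 2 = 0+0+0+0+0+0+0+0+0+0+0 mod 2 = 0
  c[9] = d·G[:,9] = (10110000100)·(00000100000) mod 2 = 0+0+0+0+0+0+0+0+0+0+0 mod 2 = 0
  c[10] = d·G[:,10] = (10110000100)·(00000010000) mod 2 = 0+0+0+0+0+0+0+0+0+0+0 mod 2 = 0
  c[11] = d·G[:,11] = (10110000100)·(00000001000) mod 2 = 0+0+0+0+0+0+0+0+0+0+0 mod 2 = 0
  c[12] = d·G[:,12] = (10110000100)·(00000000100) mod 2 = 0+0+0+0+0+0+0+0+1+0+0 mod 2 = 1
  c[13] = d·G[:,13] = (10110000100)·(00000000010) mod 2 = 0+0+0+0+0+0+0+0+0+0+0 mod 2 = 0
  c[14] = d·G[:,14] = (10110000100)·(00000000001) mod 2 = 0+0+0+0+0+0+0+0+0+0+0 mod 2 = 0
Codeword = 111101110000100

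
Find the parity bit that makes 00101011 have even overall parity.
Sum of data bits: 0+0+1+0+1+0+1+1 = 4.
4 mod 2 = 0, so parity bit = 0.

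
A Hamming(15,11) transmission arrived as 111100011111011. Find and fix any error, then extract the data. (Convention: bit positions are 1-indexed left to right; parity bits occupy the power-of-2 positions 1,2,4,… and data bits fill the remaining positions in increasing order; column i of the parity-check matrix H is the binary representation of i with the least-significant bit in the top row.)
Syndrome s = H · r^T (mod 2), r = 111100011111011:
  s[0] = (101010101010101)·(111100011111011) mod 2 = 1+0+1+0+0+0+0+0+1+0+1+0+0+0+1 mod 2 = 1
  s[1] = (011001100110011)·(111100011111011) mod 2 = 0+1+1+0+0+0+0+0+0+1+1+0+0+1+1 mod 2 = 0
  s[2] = (000111100001111)·(111100011111011) mod 2 = 0+0+0+1+0+0+0+0+0+0+0+1+0+1+1 mod 2 = 0
  s[3] = (000000011111111)·(111100011111011) mod 2 = 0+0+0+0+0+0+0+1+1+1+1+1+0+1+1 mod 2 = 1
Syndrome = 1001
Column 9 of H equals this syndrome → error at bit 9 (1-indexed).
Flip bit 9: 111100011111011 → 111100010111011
Extract data bits at positions {3,5,6,7,9,10,11,12,13,14,15}: 10000111011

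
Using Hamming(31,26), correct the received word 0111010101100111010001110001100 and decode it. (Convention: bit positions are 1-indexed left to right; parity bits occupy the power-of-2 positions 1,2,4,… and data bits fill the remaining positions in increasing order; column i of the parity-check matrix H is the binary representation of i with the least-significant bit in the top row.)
Syndrome s = H · r^T (mod 2), r = 0111010101100111010001110001100:
  s[0] = (1010101010101010101010101010101)·(0111010101100111010001110001100) mod 2 = 0+0+1+0+0+0+0+0+0+0+1+0+0+0+1+0+0+0+0+0+0+0+1+0+0+0+0+0+1+0+0 mod 2 = 1
  s[1] = (0110011001100110011001100110011)·(0111010101100111010001110001100) mod 2 = 0+1+1+0+0+1+0+0+0+1+1+0+0+1+1+0+0+1+0+0+0+1+1+0+0+0+0+0+0+0+0 mod 2 = 0
  s[2] = (0001111000011110000111100001111)·(0111010101100111010001110001100) mod 2 = 0+0+0+1+0+1+0+0+0+0+0+0+0+1+1+0+0+0+0+0+0+1+1+0+0+0+0+1+1+0+0 mod 2 = 0
  s[3] = (0000000111111110000000011111111)·(0111010101100111010001110001100) mod 2 = 0+0+0+0+0+0+0+1+0+1+1+0+0+1+1+0+0+0+0+0+0+0+0+1+0+0+0+1+1+0+0 mod 2 = 0
  s[4] = (0000000000000001111111111111111)·(0111010101100111010001110001100) mod 2 = 0+0+0+0+0+0+0+0+0+0+0+0+0+0+0+1+0+1+0+0+0+1+1+1+0+0+0+1+1+0+0 mod 2 = 1
Syndrome = 10001
Column 17 of H equals this syndrome → error at bit 17 (1-indexed).
Flip bit 17: 0111010101100111010001110001100 → 0111010101100111110001110001100
Extract data bits at positions {3,5,6,7,9,10,11,12,13,14,15,17,18,19,20,21,22,23,24,25,26,27,28,29,30,31}: 10100110011110001110001100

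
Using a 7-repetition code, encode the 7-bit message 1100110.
Repeat each bit 7× and concatenate:
1→1111111  1→1111111  0→0000000  0→0000000  1→1111111  1→1111111  0→0000000
Codeword = 1111111111111100000000000000111111111111110000000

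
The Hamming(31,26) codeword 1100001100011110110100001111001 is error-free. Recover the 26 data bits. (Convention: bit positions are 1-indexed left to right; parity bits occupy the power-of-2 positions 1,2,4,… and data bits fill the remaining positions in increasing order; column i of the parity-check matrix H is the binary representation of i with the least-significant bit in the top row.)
Parity bits occupy power-of-2 positions; data bits are at positions {3,5,6,7,9,10,11,12,13,14,15,17,18,19,20,21,22,23,24,25,26,27,28,29,30,31} (1-indexed).
Extract: c[3]=0 c[5]=0 c[6]=0 c[7]=1 c[9]=0 c[10]=0 c[11]=0 c[12]=1 c[13]=1 c[14]=1 c[15]=1 c[17]=1 c[18]=1 c[19]=0 c[20]=1 c[21]=0 c[22]=0 c[23]=0 c[24]=0 c[25]=1 c[26]=1 c[27]=1 c[28]=1 c[29]=0 c[30]=0 c[31]=1
Data = 00010001111110100001111001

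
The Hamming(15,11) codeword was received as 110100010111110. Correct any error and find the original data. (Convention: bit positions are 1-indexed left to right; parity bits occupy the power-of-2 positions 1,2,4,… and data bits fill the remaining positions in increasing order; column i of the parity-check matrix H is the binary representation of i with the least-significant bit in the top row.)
Syndrome s = H · r^T (mod 2), r = 110100010111110:
  s[0] = (101010101010101)·(110100010111110) mod 2 = 1+0+0+0+0+0+0+0+0+0+1+0+1+0+0 mod 2 = 1
  s[1] = (011001100110011)·(110100010111110) mod 2 = 0+1+0+0+0+0+0+0+0+1+1+0+0+1+0 mod 2 = 0
  s[2] = (000111100001111)·(110100010111110) mod 2 = 0+0+0+1+0+0+0+0+0+0+0+1+1+1+0 mod 2 = 0
  s[3] = (000000011111111)·(110100010111110) mod 2 = 0+0+0+0+0+0+0+1+0+1+1+1+1+1+0 mod 2 = 0
Syndrome = 1000
Column 1 of H equals this syndrome → error at bit 1 (1-indexed).
Flip bit 1: 110100010111110 → 010100010111110
Extract data bits at positions {3,5,6,7,9,10,11,12,13,14,15}: 00000111110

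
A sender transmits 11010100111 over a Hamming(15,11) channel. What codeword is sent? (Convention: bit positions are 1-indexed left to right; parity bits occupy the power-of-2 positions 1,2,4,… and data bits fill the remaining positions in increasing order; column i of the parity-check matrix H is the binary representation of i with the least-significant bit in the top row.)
Codeword c = d · G (mod 2), d = 11010100111:
  c[0] = d·G[:,0] = (11010100111)·(11011010101) mod 2 = 1+1+0+1+0+0+0+0+1+0+1 mod 2 = 1
  c[1] = d·G[:,1] = (11010100111)·(10110110011) mod 2 = 1+0+0+1+0+1+0+0+0+1+1 mod 2 = 1
  c[2] = d·G[:,2] = (11010100111)·(10000000000) mod 2 = 1+0+0+0+0+0+0+0+0+0+0 mod 2 = 1
  c[3] = d·G[:,3] = (11010100111)·(01110001111) mod 2 = 0+1+0+1+0+0+0+0+1+1+1 mod 2 = 1
  c[4] = d·G[:,4] = (11010100111)·(01000000000) mod 2 = 0+1+0+0+0+0+0+0+0+0+0 mod 2 = 1
  c[5] = d·G[:,5] = (11010100111)·(00100000000) mod 2 = 0+0+0+0+0+0+0+0+0+0+0 mod 2 = 0
  c[6] = d·G[:,6] = (11010100111)·(00010000000) mod 2 = 0+0+0+1+0+0+0+0+0+0+0 mod 2 = 1
  c[7] = d·G[:,7] = (11010100111)·(00001111111) mod 2 = 0+0+0+0+0+1+0+0+1+1+1 mod 2 = 0
  c[8] = d·G[:,8] = (11010100111)·(00001000000) mod 2 = 0+0+0+0+0+0+0+0+0+0+0 mod 2 = 0
  c[9] = d·G[:,9] = (11010100111)·(00000100000) mod 2 = 0+0+0+0+0+1+0+0+0+0+0 mod 2 = 1
  c[10] = d·G[:,10] = (11010100111)·(00000010000) mod 2 = 0+0+0+0+0+0+0+0+0+0+0 mod 2 = 0
  c[11] = d·G[:,11] = (11010100111)·(00000001000) mod 2 = 0+0+0+0+0+0+0+0+0+0+0 mod 2 = 0
  c[12] = d·G[:,12] = (11010100111)·(00000000100) mod 2 = 0+0+0+0+0+0+0+0+1+0+0 mod 2 = 1
  c[13] = d·G[:,13] = (11010100111)·(00000000010) mod 2 = 0+0+0+0+0+0+0+0+0+1+0 mod 2 = 1
  c[14] = d·G[:,14] = (11010100111)·(00000000001) mod 2 = 0+0+0+0+0+0+0+0+0+0+1 mod 2 = 1
Codeword = 111110100100111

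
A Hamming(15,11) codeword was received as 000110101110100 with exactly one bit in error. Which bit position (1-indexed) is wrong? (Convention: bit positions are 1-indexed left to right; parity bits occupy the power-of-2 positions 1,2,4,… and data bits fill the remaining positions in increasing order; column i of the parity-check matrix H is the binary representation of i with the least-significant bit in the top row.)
Syndrome s = H · r^T (mod 2), r = 000110101110100:
  s[0] = (101010101010101)·(000110101110100) mod 2 = 0+0+0+0+1+0+1+0+1+0+1+0+1+0+0 mod 2 = 1
  s[1] = (011001100110011)·(000110101110100) mod 2 = 0+0+0+0+0+0+1+0+0+1+1+0+0+0+0 mod 2 = 1
  s[2] = (000111100001111)·(000110101110100) mod 2 = 0+0+0+1+1+0+1+0+0+0+0+0+1+0+0 mod 2 = 0
  s[3] = (000000011111111)·(000110101110100) mod 2 = 0+0+0+0+0+0+0+0+1+1+1+0+1+0+0 mod 2 = 0
Syndrome = 1100
Column i of H is the binary representation of i, so the syndrome is the binary index of the flipped bit.
Read s = 1100 with s[0] as LSB: 1·2^0 + 1·2^1 + 0·2^2 + 0·2^3 = 3.
Error is at bit position 3.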